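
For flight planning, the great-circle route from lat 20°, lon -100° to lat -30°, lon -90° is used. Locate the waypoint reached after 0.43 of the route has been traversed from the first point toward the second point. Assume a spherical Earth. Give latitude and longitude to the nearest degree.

Write both endpoints as unit vectors p₁, p₂ with components (cos φ cos λ, cos φ sin λ, sin φ).
The central angle between the endpoints is δ = arccos(p₁·p₂) ≈ 0.889 rad (50.9°).
Interpolate at f = 0.43 with slerp weights a = sin((1−f)δ)/sin δ ≈ 0.625, b = sin(fδ)/sin δ ≈ 0.480.
p = a·p₁ + b·p₂ ≈ (-0.102, -0.994, -0.026); φ = arcsin(p_z) ≈ -1.51°, λ = atan2(p_y, p_x) ≈ -95.86°.

≈ lat -2°, lon -96°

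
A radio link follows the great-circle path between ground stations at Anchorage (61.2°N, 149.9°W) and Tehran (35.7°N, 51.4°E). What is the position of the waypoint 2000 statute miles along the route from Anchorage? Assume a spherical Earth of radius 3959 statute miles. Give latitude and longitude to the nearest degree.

Write both endpoints as unit vectors p₁, p₂ with components (cos φ cos λ, cos φ sin λ, sin φ).
The central angle between the endpoints is δ = arccos(p₁·p₂) ≈ 1.423 rad (81.6°). The total great-circle distance is δ·R ≈ 1.423 × 3959 ≈ 5635 mi, so the target fraction is f = 2000/5635 ≈ 0.355.
Interpolate at f ≈ 0.355 with slerp weights a = sin((1−f)δ)/sin δ ≈ 0.803, b = sin(fδ)/sin δ ≈ 0.489.
p = a·p₁ + b·p₂ ≈ (-0.087, 0.116, 0.989); φ = arcsin(p_z) ≈ 81.65°, λ = atan2(p_y, p_x) ≈ 126.73°.

≈ 82°N, 127°E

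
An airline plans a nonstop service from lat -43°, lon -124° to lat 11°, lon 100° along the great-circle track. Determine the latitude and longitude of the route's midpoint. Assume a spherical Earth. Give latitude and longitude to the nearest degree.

Convert each endpoint to a unit vector on the sphere (x = cos φ cos λ, y = cos φ sin λ, z = sin φ).
The central angle between the endpoints is δ = arccos(p₁·p₂) ≈ 2.274 rad (130.3°).
Interpolate at f = 1/2 with slerp weights a = sin((1−f)δ)/sin δ ≈ 1.189, b = sin(fδ)/sin δ ≈ 1.189.
p = a·p₁ + b·p₂ ≈ (-0.689, 0.429, -0.584); φ = arcsin(p_z) ≈ -35.75°, λ = atan2(p_y, p_x) ≈ 148.12°.

≈ lat -36°, lon 148°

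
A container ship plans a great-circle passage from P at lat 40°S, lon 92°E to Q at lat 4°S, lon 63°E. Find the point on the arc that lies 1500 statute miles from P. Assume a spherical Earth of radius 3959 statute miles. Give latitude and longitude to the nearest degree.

Convert each endpoint to a unit vector on the sphere (x = cos φ cos λ, y = cos φ sin λ, z = sin φ).
The central angle between the endpoints is δ = arccos(p₁·p₂) ≈ 0.777 rad (44.5°). The total great-circle distance is δ·R ≈ 0.777 × 3959 ≈ 3075 mi, so the target fraction is f = 1500/3075 ≈ 0.488.
Interpolate at f ≈ 0.488 with slerp weights a = sin((1−f)δ)/sin δ ≈ 0.553, b = sin(fδ)/sin δ ≈ 0.528.
p = a·p₁ + b·p₂ ≈ (0.224, 0.892, -0.392); φ = arcsin(p_z) ≈ -23.09°, λ = atan2(p_y, p_x) ≈ 75.89°.

≈ lat 23°S, lon 76°E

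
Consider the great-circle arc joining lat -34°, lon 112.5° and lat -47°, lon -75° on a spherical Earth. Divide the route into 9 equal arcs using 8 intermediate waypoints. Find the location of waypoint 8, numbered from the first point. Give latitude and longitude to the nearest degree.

≈ lat -58°, lon -77°

Write both endpoints as unit vectors p₁, p₂ with components (cos φ cos λ, cos φ sin λ, sin φ).
The central angle between the endpoints is δ = arccos(p₁·p₂) ≈ 1.723 rad (98.7°).
Interpolate at f = 8/9 with slerp weights a = sin((1−f)δ)/sin δ ≈ 0.192, b = sin(fδ)/sin δ ≈ 1.011.
p = a·p₁ + b·p₂ ≈ (0.117, -0.519, -0.847); φ = arcsin(p_z) ≈ -57.88°, λ = atan2(p_y, p_x) ≈ -77.25°.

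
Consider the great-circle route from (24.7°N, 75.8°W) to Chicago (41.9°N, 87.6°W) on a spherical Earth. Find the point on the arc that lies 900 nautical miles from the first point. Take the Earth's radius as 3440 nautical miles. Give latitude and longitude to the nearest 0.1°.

≈ (37.8°N, 84.3°W)

The haversine formula gives a central angle δ ≈ 0.345 rad (19.8°) between the endpoints. The total great-circle distance is δ·R ≈ 0.345 × 3440 ≈ 1188 nmi, so the target fraction is f = 900/1188 ≈ 0.758.
Interpolate at f ≈ 0.758 with slerp weights a = sin((1−f)δ)/sin δ ≈ 0.247, b = sin(fδ)/sin δ ≈ 0.764.
p = a·p₁ + b·p₂ ≈ (0.079, -0.786, 0.614); φ = arcsin(p_z) ≈ 37.85°, λ = atan2(p_y, p_x) ≈ -84.27°.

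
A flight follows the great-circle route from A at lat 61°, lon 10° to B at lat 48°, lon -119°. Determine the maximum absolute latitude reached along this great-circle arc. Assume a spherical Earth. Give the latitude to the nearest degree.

The great circle lies in the plane with unit normal n̂ = (p₁ × p₂)/|p₁ × p₂|.
Here n̂_z ≈ -0.282; the vertex latitude is φ_max = arccos|n̂_z| ≈ 73.6°.
Check via Clairaut: cos φ_max = |cos φ₁| · sin C = cos(61.0°)·sin(35.5°) ≈ 0.282, again giving ≈ 73.6°.

≈ 74°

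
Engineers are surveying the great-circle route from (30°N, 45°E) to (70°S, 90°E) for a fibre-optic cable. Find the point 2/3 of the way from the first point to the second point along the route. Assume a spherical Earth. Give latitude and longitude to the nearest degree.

The haversine formula gives a central angle δ ≈ 1.834 rad (105.1°) between the endpoints.
Interpolate at f = 2/3 with slerp weights a = sin((1−f)δ)/sin δ ≈ 0.595, b = sin(fδ)/sin δ ≈ 0.974.
p = a·p₁ + b·p₂ ≈ (0.364, 0.697, -0.618); φ = arcsin(p_z) ≈ -38.15°, λ = atan2(p_y, p_x) ≈ 62.42°.

≈ (38°S, 62°E)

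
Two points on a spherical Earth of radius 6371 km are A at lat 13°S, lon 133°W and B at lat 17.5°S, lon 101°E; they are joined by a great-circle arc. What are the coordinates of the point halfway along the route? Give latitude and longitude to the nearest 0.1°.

The haversine formula gives a central angle δ ≈ 2.070 rad (118.6°) between the endpoints.
Interpolate at f = 1/2 with slerp weights a = sin((1−f)δ)/sin δ ≈ 0.979, b = sin(fδ)/sin δ ≈ 0.979.
p = a·p₁ + b·p₂ ≈ (-0.829, 0.219, -0.515); φ = arcsin(p_z) ≈ -30.98°, λ = atan2(p_y, p_x) ≈ 165.20°.

≈ lat 31.0°S, lon 165.2°E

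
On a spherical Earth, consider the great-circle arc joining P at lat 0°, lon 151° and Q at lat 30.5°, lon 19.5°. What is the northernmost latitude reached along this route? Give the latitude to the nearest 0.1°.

≈ 38.2°

The great circle lies in the plane with unit normal n̂ = (p₁ × p₂)/|p₁ × p₂|.
Here n̂_z ≈ -0.786; the vertex latitude is φ_max = arccos|n̂_z| ≈ 38.2°.
Check via Clairaut: cos φ_max = |cos φ₁| · sin C = cos(0.0°)·sin(51.8°) ≈ 0.786, again giving ≈ 38.2°.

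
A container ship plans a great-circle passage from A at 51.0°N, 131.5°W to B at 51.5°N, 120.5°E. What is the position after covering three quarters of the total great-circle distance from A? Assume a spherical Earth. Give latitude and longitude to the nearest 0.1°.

From cos δ = sin φ₁ sin φ₂ + cos φ₁ cos φ₂ cos Δλ, the central angle is δ ≈ 1.062 rad (60.8°).
Interpolate at f = 3/4 with slerp weights a = sin((1−f)δ)/sin δ ≈ 0.300, b = sin(fδ)/sin δ ≈ 0.819.
p = a·p₁ + b·p₂ ≈ (-0.384, 0.297, 0.874); φ = arcsin(p_z) ≈ 60.94°, λ = atan2(p_y, p_x) ≈ 142.23°.

≈ 60.9°N, 142.2°E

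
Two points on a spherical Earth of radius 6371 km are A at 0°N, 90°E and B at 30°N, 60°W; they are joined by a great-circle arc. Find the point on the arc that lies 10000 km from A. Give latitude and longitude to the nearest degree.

≈ 49°N, 0°E

Convert each endpoint to a unit vector on the sphere (x = cos φ cos λ, y = cos φ sin λ, z = sin φ).
The central angle between the endpoints is δ = arccos(p₁·p₂) ≈ 2.419 rad (138.6°). The total great-circle distance is δ·R ≈ 2.419 × 6371 ≈ 15411 km, so the target fraction is f = 10000/15411 ≈ 0.649.
Interpolate at f ≈ 0.649 with slerp weights a = sin((1−f)δ)/sin δ ≈ 1.135, b = sin(fδ)/sin δ ≈ 1.512.
p = a·p₁ + b·p₂ ≈ (0.655, 0.001, 0.756); φ = arcsin(p_z) ≈ 49.11°, λ = atan2(p_y, p_x) ≈ 0.10°.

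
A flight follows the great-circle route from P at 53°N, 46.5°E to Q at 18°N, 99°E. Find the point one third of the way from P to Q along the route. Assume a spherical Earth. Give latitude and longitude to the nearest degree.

≈ 44°N, 70°E

Convert each endpoint to a unit vector on the sphere (x = cos φ cos λ, y = cos φ sin λ, z = sin φ).
The central angle between the endpoints is δ = arccos(p₁·p₂) ≈ 0.933 rad (53.5°).
Interpolate at f = 1/3 with slerp weights a = sin((1−f)δ)/sin δ ≈ 0.725, b = sin(fδ)/sin δ ≈ 0.381.
p = a·p₁ + b·p₂ ≈ (0.244, 0.674, 0.697); φ = arcsin(p_z) ≈ 44.18°, λ = atan2(p_y, p_x) ≈ 70.13°.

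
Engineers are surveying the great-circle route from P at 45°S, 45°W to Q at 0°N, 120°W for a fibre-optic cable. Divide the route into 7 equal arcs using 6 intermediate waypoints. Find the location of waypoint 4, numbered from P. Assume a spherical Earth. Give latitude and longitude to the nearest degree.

≈ 24°S, 95°W

Write both endpoints as unit vectors p₁, p₂ with components (cos φ cos λ, cos φ sin λ, sin φ).
The central angle between the endpoints is δ = arccos(p₁·p₂) ≈ 1.387 rad (79.5°).
Interpolate at f = 4/7 with slerp weights a = sin((1−f)δ)/sin δ ≈ 0.570, b = sin(fδ)/sin δ ≈ 0.724.
p = a·p₁ + b·p₂ ≈ (-0.077, -0.912, -0.403); φ = arcsin(p_z) ≈ -23.75°, λ = atan2(p_y, p_x) ≈ -94.85°.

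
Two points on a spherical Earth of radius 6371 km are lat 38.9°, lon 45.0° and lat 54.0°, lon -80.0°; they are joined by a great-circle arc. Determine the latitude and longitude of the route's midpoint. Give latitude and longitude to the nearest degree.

≈ lat 66°, lon -3°

From cos δ = sin φ₁ sin φ₂ + cos φ₁ cos φ₂ cos Δλ, the central angle is δ ≈ 1.323 rad (75.8°).
Interpolate at f = 1/2 with slerp weights a = sin((1−f)δ)/sin δ ≈ 0.634, b = sin(fδ)/sin δ ≈ 0.634.
p = a·p₁ + b·p₂ ≈ (0.413, -0.018, 0.910); φ = arcsin(p_z) ≈ 65.56°, λ = atan2(p_y, p_x) ≈ -2.51°.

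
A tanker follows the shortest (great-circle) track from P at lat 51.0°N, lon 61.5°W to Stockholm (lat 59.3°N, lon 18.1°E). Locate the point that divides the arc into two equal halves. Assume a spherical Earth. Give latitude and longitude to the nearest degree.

≈ lat 62°N, lon 27°W

Convert each endpoint to a unit vector on the sphere (x = cos φ cos λ, y = cos φ sin λ, z = sin φ).
The central angle between the endpoints is δ = arccos(p₁·p₂) ≈ 0.758 rad (43.4°).
Interpolate at f = 1/2 with slerp weights a = sin((1−f)δ)/sin δ ≈ 0.538, b = sin(fδ)/sin δ ≈ 0.538.
p = a·p₁ + b·p₂ ≈ (0.423, -0.212, 0.881); φ = arcsin(p_z) ≈ 61.77°, λ = atan2(p_y, p_x) ≈ -26.66°.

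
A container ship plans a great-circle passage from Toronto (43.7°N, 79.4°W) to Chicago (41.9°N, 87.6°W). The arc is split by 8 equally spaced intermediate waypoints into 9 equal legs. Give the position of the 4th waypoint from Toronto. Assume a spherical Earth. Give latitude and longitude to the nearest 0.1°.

≈ 43.0°N, 83.1°W

Write both endpoints as unit vectors p₁, p₂ with components (cos φ cos λ, cos φ sin λ, sin φ).
The central angle between the endpoints is δ = arccos(p₁·p₂) ≈ 0.110 rad (6.3°).
Interpolate at f = 4/9 with slerp weights a = sin((1−f)δ)/sin δ ≈ 0.556, b = sin(fδ)/sin δ ≈ 0.445.
p = a·p₁ + b·p₂ ≈ (0.088, -0.726, 0.682); φ = arcsin(p_z) ≈ 42.97°, λ = atan2(p_y, p_x) ≈ -83.10°.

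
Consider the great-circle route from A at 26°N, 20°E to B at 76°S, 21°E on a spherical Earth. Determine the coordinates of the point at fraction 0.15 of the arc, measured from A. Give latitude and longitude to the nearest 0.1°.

Write both endpoints as unit vectors p₁, p₂ with components (cos φ cos λ, cos φ sin λ, sin φ).
The central angle between the endpoints is δ = arccos(p₁·p₂) ≈ 1.780 rad (102.0°).
Interpolate at f = 0.15 with slerp weights a = sin((1−f)δ)/sin δ ≈ 1.021, b = sin(fδ)/sin δ ≈ 0.270.
p = a·p₁ + b·p₂ ≈ (0.923, 0.337, 0.186); φ = arcsin(p_z) ≈ 10.70°, λ = atan2(p_y, p_x) ≈ 20.07°.

≈ 10.7°N, 20.1°E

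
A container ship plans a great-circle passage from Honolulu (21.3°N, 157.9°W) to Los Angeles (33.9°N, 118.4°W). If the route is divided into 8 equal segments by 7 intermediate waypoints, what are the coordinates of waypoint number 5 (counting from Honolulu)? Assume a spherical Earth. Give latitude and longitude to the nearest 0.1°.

Write both endpoints as unit vectors p₁, p₂ with components (cos φ cos λ, cos φ sin λ, sin φ).
The central angle between the endpoints is δ = arccos(p₁·p₂) ≈ 0.645 rad (36.9°).
Interpolate at f = 5/8 with slerp weights a = sin((1−f)δ)/sin δ ≈ 0.398, b = sin(fδ)/sin δ ≈ 0.652.
p = a·p₁ + b·p₂ ≈ (-0.601, -0.616, 0.509); φ = arcsin(p_z) ≈ 30.57°, λ = atan2(p_y, p_x) ≈ -134.32°.

≈ 30.6°N, 134.3°W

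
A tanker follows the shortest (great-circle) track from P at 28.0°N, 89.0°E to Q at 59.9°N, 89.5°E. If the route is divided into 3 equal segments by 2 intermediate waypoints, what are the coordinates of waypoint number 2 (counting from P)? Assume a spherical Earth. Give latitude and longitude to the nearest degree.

≈ 49°N, 89°E

Write both endpoints as unit vectors p₁, p₂ with components (cos φ cos λ, cos φ sin λ, sin φ).
The central angle between the endpoints is δ = arccos(p₁·p₂) ≈ 0.557 rad (31.9°).
Interpolate at f = 2/3 with slerp weights a = sin((1−f)δ)/sin δ ≈ 0.349, b = sin(fδ)/sin δ ≈ 0.686.
p = a·p₁ + b·p₂ ≈ (0.008, 0.652, 0.758); φ = arcsin(p_z) ≈ 49.27°, λ = atan2(p_y, p_x) ≈ 89.26°.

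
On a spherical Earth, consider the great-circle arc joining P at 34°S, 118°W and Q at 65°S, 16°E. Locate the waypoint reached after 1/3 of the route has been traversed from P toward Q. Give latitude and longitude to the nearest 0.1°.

≈ 57.0°S, 103.9°W

Write both endpoints as unit vectors p₁, p₂ with components (cos φ cos λ, cos φ sin λ, sin φ).
The central angle between the endpoints is δ = arccos(p₁·p₂) ≈ 1.304 rad (74.7°).
Interpolate at f = 1/3 with slerp weights a = sin((1−f)δ)/sin δ ≈ 0.792, b = sin(fδ)/sin δ ≈ 0.437.
p = a·p₁ + b·p₂ ≈ (-0.131, -0.529, -0.839); φ = arcsin(p_z) ≈ -56.99°, λ = atan2(p_y, p_x) ≈ -103.90°.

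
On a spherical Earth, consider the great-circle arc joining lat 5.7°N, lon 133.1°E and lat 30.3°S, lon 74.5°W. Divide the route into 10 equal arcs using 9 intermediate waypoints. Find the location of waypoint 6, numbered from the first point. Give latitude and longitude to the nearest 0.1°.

≈ lat 45.9°S, lon 147.9°W

Write both endpoints as unit vectors p₁, p₂ with components (cos φ cos λ, cos φ sin λ, sin φ).
The central angle between the endpoints is δ = arccos(p₁·p₂) ≈ 2.517 rad (144.2°).
Interpolate at f = 6/10 with slerp weights a = sin((1−f)δ)/sin δ ≈ 1.446, b = sin(fδ)/sin δ ≈ 1.708.
p = a·p₁ + b·p₂ ≈ (-0.589, -0.370, -0.718); φ = arcsin(p_z) ≈ -45.90°, λ = atan2(p_y, p_x) ≈ -147.86°.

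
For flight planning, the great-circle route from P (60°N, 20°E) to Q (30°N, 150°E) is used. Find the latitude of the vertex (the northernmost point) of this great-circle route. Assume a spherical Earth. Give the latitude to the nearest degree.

≈ 70°N

The great circle lies in the plane with unit normal n̂ = (p₁ × p₂)/|p₁ × p₂|.
Here n̂_z ≈ +0.336; the vertex latitude is φ_max = arccos|n̂_z| ≈ 70.4°.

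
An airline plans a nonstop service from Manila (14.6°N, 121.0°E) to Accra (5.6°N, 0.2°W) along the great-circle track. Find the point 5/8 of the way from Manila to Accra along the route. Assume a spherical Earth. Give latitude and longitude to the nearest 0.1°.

≈ (17.9°N, 43.5°E)

Write both endpoints as unit vectors p₁, p₂ with components (cos φ cos λ, cos φ sin λ, sin φ).
The central angle between the endpoints is δ = arccos(p₁·p₂) ≈ 2.065 rad (118.3°).
Interpolate at f = 5/8 with slerp weights a = sin((1−f)δ)/sin δ ≈ 0.794, b = sin(fδ)/sin δ ≈ 1.092.
p = a·p₁ + b·p₂ ≈ (0.691, 0.655, 0.307); φ = arcsin(p_z) ≈ 17.86°, λ = atan2(p_y, p_x) ≈ 43.49°.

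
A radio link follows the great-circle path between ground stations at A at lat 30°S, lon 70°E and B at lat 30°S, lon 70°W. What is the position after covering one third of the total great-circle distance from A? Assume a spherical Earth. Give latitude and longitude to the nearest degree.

≈ lat 55°S, lon 33°E

Write both endpoints as unit vectors p₁, p₂ with components (cos φ cos λ, cos φ sin λ, sin φ).
The central angle between the endpoints is δ = arccos(p₁·p₂) ≈ 1.901 rad (108.9°).
Interpolate at f = 1/3 with slerp weights a = sin((1−f)δ)/sin δ ≈ 1.009, b = sin(fδ)/sin δ ≈ 0.626.
p = a·p₁ + b·p₂ ≈ (0.484, 0.312, -0.818); φ = arcsin(p_z) ≈ -54.84°, λ = atan2(p_y, p_x) ≈ 32.76°.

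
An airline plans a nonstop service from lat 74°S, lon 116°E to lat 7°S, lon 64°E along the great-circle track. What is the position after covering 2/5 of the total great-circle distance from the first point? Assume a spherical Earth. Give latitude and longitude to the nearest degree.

≈ lat 49°S, lon 78°E

The haversine formula gives a central angle δ ≈ 1.281 rad (73.4°) between the endpoints.
Interpolate at f = 2/5 with slerp weights a = sin((1−f)δ)/sin δ ≈ 0.725, b = sin(fδ)/sin δ ≈ 0.512.
p = a·p₁ + b·p₂ ≈ (0.135, 0.636, -0.760); φ = arcsin(p_z) ≈ -49.44°, λ = atan2(p_y, p_x) ≈ 78.02°.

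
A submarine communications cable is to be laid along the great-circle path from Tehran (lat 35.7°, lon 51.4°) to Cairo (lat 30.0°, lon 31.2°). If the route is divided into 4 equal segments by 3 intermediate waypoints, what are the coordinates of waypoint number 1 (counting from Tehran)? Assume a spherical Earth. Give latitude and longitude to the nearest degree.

From cos δ = sin φ₁ sin φ₂ + cos φ₁ cos φ₂ cos Δλ, the central angle is δ ≈ 0.312 rad (17.9°).
Interpolate at f = 1/4 with slerp weights a = sin((1−f)δ)/sin δ ≈ 0.755, b = sin(fδ)/sin δ ≈ 0.254.
p = a·p₁ + b·p₂ ≈ (0.571, 0.593, 0.568); φ = arcsin(p_z) ≈ 34.59°, λ = atan2(p_y, p_x) ≈ 46.11°.

≈ lat 35°, lon 46°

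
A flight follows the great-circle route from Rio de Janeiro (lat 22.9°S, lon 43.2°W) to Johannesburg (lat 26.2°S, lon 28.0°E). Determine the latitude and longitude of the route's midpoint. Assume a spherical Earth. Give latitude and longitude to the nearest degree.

The haversine formula gives a central angle δ ≈ 1.117 rad (64.0°) between the endpoints.
Interpolate at f = 1/2 with slerp weights a = sin((1−f)δ)/sin δ ≈ 0.590, b = sin(fδ)/sin δ ≈ 0.590.
p = a·p₁ + b·p₂ ≈ (0.863, -0.123, -0.490); φ = arcsin(p_z) ≈ -29.33°, λ = atan2(p_y, p_x) ≈ -8.14°.

≈ lat 29°S, lon 8°W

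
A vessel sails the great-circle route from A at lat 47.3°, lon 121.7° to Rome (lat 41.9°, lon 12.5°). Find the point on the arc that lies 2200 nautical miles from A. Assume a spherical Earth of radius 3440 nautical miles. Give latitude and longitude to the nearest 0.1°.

Write both endpoints as unit vectors p₁, p₂ with components (cos φ cos λ, cos φ sin λ, sin φ).
The central angle between the endpoints is δ = arccos(p₁·p₂) ≈ 1.240 rad (71.0°). The total great-circle distance is δ·R ≈ 1.240 × 3440 ≈ 4266 nmi, so the target fraction is f = 2200/4266 ≈ 0.516.
Interpolate at f ≈ 0.516 with slerp weights a = sin((1−f)δ)/sin δ ≈ 0.597, b = sin(fδ)/sin δ ≈ 0.631.
p = a·p₁ + b·p₂ ≈ (0.246, 0.446, 0.860); φ = arcsin(p_z) ≈ 59.37°, λ = atan2(p_y, p_x) ≈ 61.17°.

≈ lat 59.4°, lon 61.2°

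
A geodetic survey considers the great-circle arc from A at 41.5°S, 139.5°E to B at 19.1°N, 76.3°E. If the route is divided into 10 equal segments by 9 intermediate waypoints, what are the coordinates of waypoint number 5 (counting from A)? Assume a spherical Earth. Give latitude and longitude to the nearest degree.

≈ 13°S, 104°E

Write both endpoints as unit vectors p₁, p₂ with components (cos φ cos λ, cos φ sin λ, sin φ).
The central angle between the endpoints is δ = arccos(p₁·p₂) ≈ 1.468 rad (84.1°).
Interpolate at f = 5/10 with slerp weights a = sin((1−f)δ)/sin δ ≈ 0.674, b = sin(fδ)/sin δ ≈ 0.674.
p = a·p₁ + b·p₂ ≈ (-0.233, 0.946, -0.226); φ = arcsin(p_z) ≈ -13.06°, λ = atan2(p_y, p_x) ≈ 103.83°.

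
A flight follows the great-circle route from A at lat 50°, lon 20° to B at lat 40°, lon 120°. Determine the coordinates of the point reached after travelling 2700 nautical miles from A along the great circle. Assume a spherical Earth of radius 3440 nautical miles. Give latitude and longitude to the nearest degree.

From cos δ = sin φ₁ sin φ₂ + cos φ₁ cos φ₂ cos Δλ, the central angle is δ ≈ 1.152 rad (66.0°). The total great-circle distance is δ·R ≈ 1.152 × 3440 ≈ 3962 nmi, so the target fraction is f = 2700/3962 ≈ 0.681.
Interpolate at f ≈ 0.681 with slerp weights a = sin((1−f)δ)/sin δ ≈ 0.393, b = sin(fδ)/sin δ ≈ 0.774.
p = a·p₁ + b·p₂ ≈ (-0.059, 0.600, 0.798); φ = arcsin(p_z) ≈ 52.95°, λ = atan2(p_y, p_x) ≈ 95.64°.

≈ lat 53°, lon 96°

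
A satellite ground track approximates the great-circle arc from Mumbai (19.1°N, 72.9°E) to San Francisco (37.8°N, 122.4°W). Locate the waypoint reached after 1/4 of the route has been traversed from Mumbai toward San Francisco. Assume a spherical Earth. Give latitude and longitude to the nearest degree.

≈ 48°N, 84°E

Convert each endpoint to a unit vector on the sphere (x = cos φ cos λ, y = cos φ sin λ, z = sin φ).
The central angle between the endpoints is δ = arccos(p₁·p₂) ≈ 2.117 rad (121.3°).
Interpolate at f = 1/4 with slerp weights a = sin((1−f)δ)/sin δ ≈ 1.170, b = sin(fδ)/sin δ ≈ 0.591.
p = a·p₁ + b·p₂ ≈ (0.075, 0.663, 0.745); φ = arcsin(p_z) ≈ 48.17°, λ = atan2(p_y, p_x) ≈ 83.55°.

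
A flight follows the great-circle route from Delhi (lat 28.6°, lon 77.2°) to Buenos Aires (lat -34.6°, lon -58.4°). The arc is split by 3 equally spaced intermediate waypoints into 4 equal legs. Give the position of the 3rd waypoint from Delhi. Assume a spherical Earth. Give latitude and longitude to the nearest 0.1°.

≈ lat -25.7°, lon -18.4°

Write both endpoints as unit vectors p₁, p₂ with components (cos φ cos λ, cos φ sin λ, sin φ).
The central angle between the endpoints is δ = arccos(p₁·p₂) ≈ 2.479 rad (142.0°).
Interpolate at f = 3/4 with slerp weights a = sin((1−f)δ)/sin δ ≈ 0.944, b = sin(fδ)/sin δ ≈ 1.558.
p = a·p₁ + b·p₂ ≈ (0.855, -0.284, -0.433); φ = arcsin(p_z) ≈ -25.65°, λ = atan2(p_y, p_x) ≈ -18.38°.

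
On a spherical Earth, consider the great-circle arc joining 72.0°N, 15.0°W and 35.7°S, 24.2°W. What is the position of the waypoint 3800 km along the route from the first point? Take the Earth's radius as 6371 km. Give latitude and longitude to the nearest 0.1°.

≈ 37.9°N, 20.6°W

Write both endpoints as unit vectors p₁, p₂ with components (cos φ cos λ, cos φ sin λ, sin φ).
The central angle between the endpoints is δ = arccos(p₁·p₂) ≈ 1.883 rad (107.9°). The total great-circle distance is δ·R ≈ 1.883 × 6371 ≈ 11997 km, so the target fraction is f = 3800/11997 ≈ 0.317.
Interpolate at f ≈ 0.317 with slerp weights a = sin((1−f)δ)/sin δ ≈ 1.009, b = sin(fδ)/sin δ ≈ 0.590.
p = a·p₁ + b·p₂ ≈ (0.738, -0.277, 0.615); φ = arcsin(p_z) ≈ 37.94°, λ = atan2(p_y, p_x) ≈ -20.58°.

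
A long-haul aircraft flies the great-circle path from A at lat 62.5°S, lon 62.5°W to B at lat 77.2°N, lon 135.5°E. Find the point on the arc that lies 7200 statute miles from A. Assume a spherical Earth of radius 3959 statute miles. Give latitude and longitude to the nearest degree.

Write both endpoints as unit vectors p₁, p₂ with components (cos φ cos λ, cos φ sin λ, sin φ).
The central angle between the endpoints is δ = arccos(p₁·p₂) ≈ 2.866 rad (164.2°). The total great-circle distance is δ·R ≈ 2.866 × 3959 ≈ 11346 mi, so the target fraction is f = 7200/11346 ≈ 0.635.
Interpolate at f ≈ 0.635 with slerp weights a = sin((1−f)δ)/sin δ ≈ 3.183, b = sin(fδ)/sin δ ≈ 3.562.
p = a·p₁ + b·p₂ ≈ (0.116, -0.750, 0.651); φ = arcsin(p_z) ≈ 40.60°, λ = atan2(p_y, p_x) ≈ -81.24°.

≈ lat 41°N, lon 81°W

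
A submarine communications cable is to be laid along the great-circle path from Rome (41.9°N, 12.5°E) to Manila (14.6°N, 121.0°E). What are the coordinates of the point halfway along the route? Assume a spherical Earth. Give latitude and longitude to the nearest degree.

≈ 42°N, 77°E

Convert each endpoint to a unit vector on the sphere (x = cos φ cos λ, y = cos φ sin λ, z = sin φ).
The central angle between the endpoints is δ = arccos(p₁·p₂) ≈ 1.631 rad (93.5°).
Interpolate at f = 1/2 with slerp weights a = sin((1−f)δ)/sin δ ≈ 0.729, b = sin(fδ)/sin δ ≈ 0.729.
p = a·p₁ + b·p₂ ≈ (0.166, 0.723, 0.671); φ = arcsin(p_z) ≈ 42.14°, λ = atan2(p_y, p_x) ≈ 77.02°.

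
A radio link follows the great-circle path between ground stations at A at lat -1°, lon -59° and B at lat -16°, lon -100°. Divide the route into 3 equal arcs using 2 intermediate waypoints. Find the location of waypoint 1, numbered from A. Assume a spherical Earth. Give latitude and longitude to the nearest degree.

≈ lat -6°, lon -72°

From cos δ = sin φ₁ sin φ₂ + cos φ₁ cos φ₂ cos Δλ, the central angle is δ ≈ 0.752 rad (43.1°).
Interpolate at f = 1/3 with slerp weights a = sin((1−f)δ)/sin δ ≈ 0.704, b = sin(fδ)/sin δ ≈ 0.363.
p = a·p₁ + b·p₂ ≈ (0.302, -0.947, -0.112); φ = arcsin(p_z) ≈ -6.45°, λ = atan2(p_y, p_x) ≈ -72.32°.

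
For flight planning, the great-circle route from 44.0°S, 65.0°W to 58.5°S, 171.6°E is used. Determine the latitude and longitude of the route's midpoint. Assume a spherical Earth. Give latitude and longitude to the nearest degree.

The haversine formula gives a central angle δ ≈ 1.175 rad (67.3°) between the endpoints.
Interpolate at f = 1/2 with slerp weights a = sin((1−f)δ)/sin δ ≈ 0.601, b = sin(fδ)/sin δ ≈ 0.601.
p = a·p₁ + b·p₂ ≈ (-0.128, -0.346, -0.930); φ = arcsin(p_z) ≈ -68.36°, λ = atan2(p_y, p_x) ≈ -110.30°.

≈ 68°S, 110°W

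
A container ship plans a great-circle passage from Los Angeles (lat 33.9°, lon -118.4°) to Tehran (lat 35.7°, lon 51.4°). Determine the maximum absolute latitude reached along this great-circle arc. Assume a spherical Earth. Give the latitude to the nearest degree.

≈ 83°

The great circle lies in the plane with unit normal n̂ = (p₁ × p₂)/|p₁ × p₂|.
Here n̂_z ≈ +0.127; the vertex latitude is φ_max = arccos|n̂_z| ≈ 82.7°.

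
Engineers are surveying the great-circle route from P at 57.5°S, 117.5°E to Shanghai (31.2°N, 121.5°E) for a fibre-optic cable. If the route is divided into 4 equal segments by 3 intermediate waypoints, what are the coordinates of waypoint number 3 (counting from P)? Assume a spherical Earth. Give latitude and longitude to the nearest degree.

Convert each endpoint to a unit vector on the sphere (x = cos φ cos λ, y = cos φ sin λ, z = sin φ).
The central angle between the endpoints is δ = arccos(p₁·p₂) ≈ 1.549 rad (88.8°).
Interpolate at f = 3/4 with slerp weights a = sin((1−f)δ)/sin δ ≈ 0.378, b = sin(fδ)/sin δ ≈ 0.918.
p = a·p₁ + b·p₂ ≈ (-0.504, 0.849, 0.157); φ = arcsin(p_z) ≈ 9.02°, λ = atan2(p_y, p_x) ≈ 120.68°.

≈ 9°N, 121°E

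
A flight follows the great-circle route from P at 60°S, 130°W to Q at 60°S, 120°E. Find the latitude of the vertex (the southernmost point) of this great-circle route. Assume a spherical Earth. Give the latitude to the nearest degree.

The great circle lies in the plane with unit normal n̂ = (p₁ × p₂)/|p₁ × p₂|.
Here n̂_z ≈ -0.314; the vertex latitude is φ_max = arccos|n̂_z| ≈ 71.7°.

≈ 72°S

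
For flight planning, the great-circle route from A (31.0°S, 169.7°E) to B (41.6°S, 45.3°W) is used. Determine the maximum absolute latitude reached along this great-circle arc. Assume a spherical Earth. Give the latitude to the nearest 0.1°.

The great circle lies in the plane with unit normal n̂ = (p₁ × p₂)/|p₁ × p₂|.
Here n̂_z ≈ +0.374; the vertex latitude is φ_max = arccos|n̂_z| ≈ 68.0°.
Check via Clairaut: cos φ_max = |cos φ₁| · sin C = cos(31.0°)·sin(154.1°) ≈ 0.374, again giving ≈ 68.0°.

≈ 68.0°S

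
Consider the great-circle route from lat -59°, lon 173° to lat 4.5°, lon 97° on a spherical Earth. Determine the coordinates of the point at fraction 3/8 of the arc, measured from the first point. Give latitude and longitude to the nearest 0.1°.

≈ lat -40.9°, lon 129.5°

The haversine formula gives a central angle δ ≈ 1.514 rad (86.7°) between the endpoints.
Interpolate at f = 3/8 with slerp weights a = sin((1−f)δ)/sin δ ≈ 0.812, b = sin(fδ)/sin δ ≈ 0.539.
p = a·p₁ + b·p₂ ≈ (-0.481, 0.584, -0.654); φ = arcsin(p_z) ≈ -40.86°, λ = atan2(p_y, p_x) ≈ 129.47°.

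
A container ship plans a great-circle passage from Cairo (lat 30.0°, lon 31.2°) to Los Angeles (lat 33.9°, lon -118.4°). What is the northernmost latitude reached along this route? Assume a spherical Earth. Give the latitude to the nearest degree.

The great circle lies in the plane with unit normal n̂ = (p₁ × p₂)/|p₁ × p₂|.
Here n̂_z ≈ -0.387; the vertex latitude is φ_max = arccos|n̂_z| ≈ 67.2°.

≈ 67°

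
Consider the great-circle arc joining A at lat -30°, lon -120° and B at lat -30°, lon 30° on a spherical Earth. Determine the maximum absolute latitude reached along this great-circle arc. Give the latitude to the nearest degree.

≈ -66°

The great circle lies in the plane with unit normal n̂ = (p₁ × p₂)/|p₁ × p₂|.
Here n̂_z ≈ +0.409; the vertex latitude is φ_max = arccos|n̂_z| ≈ 65.9°.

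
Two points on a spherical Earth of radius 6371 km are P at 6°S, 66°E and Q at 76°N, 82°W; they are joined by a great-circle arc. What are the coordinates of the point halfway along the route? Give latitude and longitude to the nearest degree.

From cos δ = sin φ₁ sin φ₂ + cos φ₁ cos φ₂ cos Δλ, the central angle is δ ≈ 1.881 rad (107.8°).
Interpolate at f = 1/2 with slerp weights a = sin((1−f)δ)/sin δ ≈ 0.848, b = sin(fδ)/sin δ ≈ 0.848.
p = a·p₁ + b·p₂ ≈ (0.372, 0.568, 0.735); φ = arcsin(p_z) ≈ 47.27°, λ = atan2(p_y, p_x) ≈ 56.78°.

≈ 47°N, 57°E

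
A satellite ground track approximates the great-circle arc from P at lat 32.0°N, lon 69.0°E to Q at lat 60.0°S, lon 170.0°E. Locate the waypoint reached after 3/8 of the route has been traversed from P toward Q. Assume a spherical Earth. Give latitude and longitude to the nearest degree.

Write both endpoints as unit vectors p₁, p₂ with components (cos φ cos λ, cos φ sin λ, sin φ).
The central angle between the endpoints is δ = arccos(p₁·p₂) ≈ 2.141 rad (122.7°).
Interpolate at f = 3/8 with slerp weights a = sin((1−f)δ)/sin δ ≈ 1.156, b = sin(fδ)/sin δ ≈ 0.855.
p = a·p₁ + b·p₂ ≈ (-0.069, 0.989, -0.128); φ = arcsin(p_z) ≈ -7.33°, λ = atan2(p_y, p_x) ≈ 94.02°.

≈ lat 7°S, lon 94°E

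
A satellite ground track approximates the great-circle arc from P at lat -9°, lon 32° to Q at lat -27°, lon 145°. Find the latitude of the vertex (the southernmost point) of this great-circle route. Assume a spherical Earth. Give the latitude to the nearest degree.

≈ -33°

The great circle lies in the plane with unit normal n̂ = (p₁ × p₂)/|p₁ × p₂|.
Here n̂_z ≈ +0.842; the vertex latitude is φ_max = arccos|n̂_z| ≈ 32.6°.
Check via Clairaut: cos φ_max = |cos φ₁| · sin C = cos(9.0°)·sin(121.5°) ≈ 0.842, again giving ≈ 32.6°.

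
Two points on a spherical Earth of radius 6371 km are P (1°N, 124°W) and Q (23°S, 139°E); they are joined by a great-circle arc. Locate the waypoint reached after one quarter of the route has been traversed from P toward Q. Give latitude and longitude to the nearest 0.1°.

≈ (8.3°S, 146.4°W)

Write both endpoints as unit vectors p₁, p₂ with components (cos φ cos λ, cos φ sin λ, sin φ).
The central angle between the endpoints is δ = arccos(p₁·p₂) ≈ 1.690 rad (96.8°).
Interpolate at f = 1/4 with slerp weights a = sin((1−f)δ)/sin δ ≈ 0.961, b = sin(fδ)/sin δ ≈ 0.413.
p = a·p₁ + b·p₂ ≈ (-0.824, -0.547, -0.145); φ = arcsin(p_z) ≈ -8.31°, λ = atan2(p_y, p_x) ≈ -146.42°.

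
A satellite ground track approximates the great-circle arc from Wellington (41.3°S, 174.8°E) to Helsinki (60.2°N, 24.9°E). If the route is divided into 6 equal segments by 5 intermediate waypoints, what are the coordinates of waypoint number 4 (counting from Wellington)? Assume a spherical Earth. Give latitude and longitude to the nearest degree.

From cos δ = sin φ₁ sin φ₂ + cos φ₁ cos φ₂ cos Δλ, the central angle is δ ≈ 2.681 rad (153.6°).
Interpolate at f = 4/6 with slerp weights a = sin((1−f)δ)/sin δ ≈ 1.753, b = sin(fδ)/sin δ ≈ 2.197.
p = a·p₁ + b·p₂ ≈ (-0.321, 0.579, 0.749); φ = arcsin(p_z) ≈ 48.53°, λ = atan2(p_y, p_x) ≈ 119.02°.

≈ 49°N, 119°E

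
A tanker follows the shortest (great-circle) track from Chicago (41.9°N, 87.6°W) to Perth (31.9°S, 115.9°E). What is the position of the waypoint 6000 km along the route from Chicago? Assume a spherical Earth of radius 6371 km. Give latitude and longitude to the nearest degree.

≈ (37°N, 159°W)

Write both endpoints as unit vectors p₁, p₂ with components (cos φ cos λ, cos φ sin λ, sin φ).
The central angle between the endpoints is δ = arccos(p₁·p₂) ≈ 2.772 rad (158.8°). The total great-circle distance is δ·R ≈ 2.772 × 6371 ≈ 17659 km, so the target fraction is f = 6000/17659 ≈ 0.340.
Interpolate at f ≈ 0.340 with slerp weights a = sin((1−f)δ)/sin δ ≈ 2.674, b = sin(fδ)/sin δ ≈ 2.237.
p = a·p₁ + b·p₂ ≈ (-0.746, -0.280, 0.604); φ = arcsin(p_z) ≈ 37.14°, λ = atan2(p_y, p_x) ≈ -159.42°.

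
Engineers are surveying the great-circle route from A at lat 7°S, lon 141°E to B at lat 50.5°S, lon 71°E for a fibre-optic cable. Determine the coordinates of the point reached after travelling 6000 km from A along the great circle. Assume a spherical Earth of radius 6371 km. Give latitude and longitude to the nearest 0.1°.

≈ lat 44.1°S, lon 95.9°E

The haversine formula gives a central angle δ ≈ 1.256 rad (71.9°) between the endpoints. The total great-circle distance is δ·R ≈ 1.256 × 6371 ≈ 8000 km, so the target fraction is f = 6000/8000 ≈ 0.750.
Interpolate at f ≈ 0.750 with slerp weights a = sin((1−f)δ)/sin δ ≈ 0.325, b = sin(fδ)/sin δ ≈ 0.850.
p = a·p₁ + b·p₂ ≈ (-0.074, 0.714, -0.696); φ = arcsin(p_z) ≈ -44.09°, λ = atan2(p_y, p_x) ≈ 95.94°.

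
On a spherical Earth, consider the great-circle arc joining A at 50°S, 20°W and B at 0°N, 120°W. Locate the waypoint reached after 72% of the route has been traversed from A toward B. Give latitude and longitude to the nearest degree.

≈ 20°S, 102°W

Write both endpoints as unit vectors p₁, p₂ with components (cos φ cos λ, cos φ sin λ, sin φ).
The central angle between the endpoints is δ = arccos(p₁·p₂) ≈ 1.683 rad (96.4°).
Interpolate at f = 0.72 with slerp weights a = sin((1−f)δ)/sin δ ≈ 0.457, b = sin(fδ)/sin δ ≈ 0.942.
p = a·p₁ + b·p₂ ≈ (-0.195, -0.916, -0.350); φ = arcsin(p_z) ≈ -20.48°, λ = atan2(p_y, p_x) ≈ -102.02°.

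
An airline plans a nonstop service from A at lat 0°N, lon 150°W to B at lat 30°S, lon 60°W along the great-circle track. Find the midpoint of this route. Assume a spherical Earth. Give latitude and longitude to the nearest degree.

≈ lat 21°S, lon 109°W

Convert each endpoint to a unit vector on the sphere (x = cos φ cos λ, y = cos φ sin λ, z = sin φ).
The central angle between the endpoints is δ = arccos(p₁·p₂) ≈ 1.571 rad (90.0°).
Interpolate at f = 1/2 with slerp weights a = sin((1−f)δ)/sin δ ≈ 0.707, b = sin(fδ)/sin δ ≈ 0.707.
p = a·p₁ + b·p₂ ≈ (-0.306, -0.884, -0.354); φ = arcsin(p_z) ≈ -20.70°, λ = atan2(p_y, p_x) ≈ -109.11°.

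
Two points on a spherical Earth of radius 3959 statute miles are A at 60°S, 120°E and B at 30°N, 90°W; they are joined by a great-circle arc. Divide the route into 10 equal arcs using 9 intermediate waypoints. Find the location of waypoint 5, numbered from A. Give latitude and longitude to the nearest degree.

≈ 36°S, 120°W

From cos δ = sin φ₁ sin φ₂ + cos φ₁ cos φ₂ cos Δλ, the central angle is δ ≈ 2.512 rad (143.9°).
Interpolate at f = 5/10 with slerp weights a = sin((1−f)δ)/sin δ ≈ 1.614, b = sin(fδ)/sin δ ≈ 1.614.
p = a·p₁ + b·p₂ ≈ (-0.403, -0.699, -0.591); φ = arcsin(p_z) ≈ -36.21°, λ = atan2(p_y, p_x) ≈ -120.00°.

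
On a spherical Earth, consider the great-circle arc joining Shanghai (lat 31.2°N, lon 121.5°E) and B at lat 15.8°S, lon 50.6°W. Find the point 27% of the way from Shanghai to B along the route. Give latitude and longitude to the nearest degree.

The haversine formula gives a central angle δ ≈ 2.845 rad (163.0°) between the endpoints.
Interpolate at f = 0.27 with slerp weights a = sin((1−f)δ)/sin δ ≈ 2.991, b = sin(fδ)/sin δ ≈ 2.376.
p = a·p₁ + b·p₂ ≈ (0.114, 0.415, 0.903); φ = arcsin(p_z) ≈ 64.50°, λ = atan2(p_y, p_x) ≈ 74.62°.

≈ lat 65°N, lon 75°E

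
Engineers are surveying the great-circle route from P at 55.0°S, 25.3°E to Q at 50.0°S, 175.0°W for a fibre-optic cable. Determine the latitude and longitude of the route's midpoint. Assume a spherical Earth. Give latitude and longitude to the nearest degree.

≈ 82°S, 123°E

The haversine formula gives a central angle δ ≈ 1.285 rad (73.6°) between the endpoints.
Interpolate at f = 1/2 with slerp weights a = sin((1−f)δ)/sin δ ≈ 0.625, b = sin(fδ)/sin δ ≈ 0.625.
p = a·p₁ + b·p₂ ≈ (-0.076, 0.118, -0.990); φ = arcsin(p_z) ≈ -81.92°, λ = atan2(p_y, p_x) ≈ 122.78°.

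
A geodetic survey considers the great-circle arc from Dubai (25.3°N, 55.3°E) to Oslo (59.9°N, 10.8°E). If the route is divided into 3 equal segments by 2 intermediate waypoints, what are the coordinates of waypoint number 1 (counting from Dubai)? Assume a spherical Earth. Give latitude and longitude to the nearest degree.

Convert each endpoint to a unit vector on the sphere (x = cos φ cos λ, y = cos φ sin λ, z = sin φ).
The central angle between the endpoints is δ = arccos(p₁·p₂) ≈ 0.805 rad (46.1°).
Interpolate at f = 1/3 with slerp weights a = sin((1−f)δ)/sin δ ≈ 0.709, b = sin(fδ)/sin δ ≈ 0.368.
p = a·p₁ + b·p₂ ≈ (0.546, 0.562, 0.621); φ = arcsin(p_z) ≈ 38.41°, λ = atan2(p_y, p_x) ≈ 45.80°.

≈ (38°N, 46°E)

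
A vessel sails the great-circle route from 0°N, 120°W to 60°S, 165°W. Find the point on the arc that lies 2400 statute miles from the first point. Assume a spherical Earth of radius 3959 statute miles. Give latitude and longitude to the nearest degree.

Convert each endpoint to a unit vector on the sphere (x = cos φ cos λ, y = cos φ sin λ, z = sin φ).
The central angle between the endpoints is δ = arccos(p₁·p₂) ≈ 1.209 rad (69.3°). The total great-circle distance is δ·R ≈ 1.209 × 3959 ≈ 4788 mi, so the target fraction is f = 2400/4788 ≈ 0.501.
Interpolate at f ≈ 0.501 with slerp weights a = sin((1−f)δ)/sin δ ≈ 0.606, b = sin(fδ)/sin δ ≈ 0.609.
p = a·p₁ + b·p₂ ≈ (-0.597, -0.604, -0.527); φ = arcsin(p_z) ≈ -31.84°, λ = atan2(p_y, p_x) ≈ -134.68°.

≈ 32°S, 135°W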